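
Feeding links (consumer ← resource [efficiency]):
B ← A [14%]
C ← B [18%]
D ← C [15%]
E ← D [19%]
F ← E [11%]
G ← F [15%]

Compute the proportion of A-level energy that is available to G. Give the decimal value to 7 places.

0.0000119

Product of link efficiencies: 0.14 × 0.18 × 0.15 × 0.19 × 0.11 × 0.15 = 0.0000118503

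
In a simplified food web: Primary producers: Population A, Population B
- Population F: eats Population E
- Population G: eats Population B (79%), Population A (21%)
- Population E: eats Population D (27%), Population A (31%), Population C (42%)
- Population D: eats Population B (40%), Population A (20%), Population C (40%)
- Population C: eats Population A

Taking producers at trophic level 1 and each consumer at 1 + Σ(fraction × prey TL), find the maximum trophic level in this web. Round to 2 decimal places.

Population C: 1 + 1 = 2
Population D: 1 + (0.4×1 + 0.2×1 + 0.4×2) = 2.4
Population E: 1 + (0.27×2.4 + 0.31×1 + 0.42×2) = 2.798
Population F: 1 + 2.798 = 3.798
Population G: 1 + (0.79×1 + 0.21×1) = 2

3.80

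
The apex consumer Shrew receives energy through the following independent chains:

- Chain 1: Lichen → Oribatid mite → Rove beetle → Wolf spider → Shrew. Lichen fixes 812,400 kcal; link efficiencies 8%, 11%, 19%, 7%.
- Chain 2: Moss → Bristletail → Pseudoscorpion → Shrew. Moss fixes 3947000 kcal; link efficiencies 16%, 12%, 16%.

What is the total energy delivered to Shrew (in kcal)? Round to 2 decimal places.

12220.27 kcal

Chain 1: 812400 × 0.08 × 0.11 × 0.19 × 0.07 = 95.083296 kcal
Chain 2: 3947000 × 0.16 × 0.12 × 0.16 = 12125.184 kcal
Total at Shrew: 95.083296 + 12125.184 = 12220.267296 kcal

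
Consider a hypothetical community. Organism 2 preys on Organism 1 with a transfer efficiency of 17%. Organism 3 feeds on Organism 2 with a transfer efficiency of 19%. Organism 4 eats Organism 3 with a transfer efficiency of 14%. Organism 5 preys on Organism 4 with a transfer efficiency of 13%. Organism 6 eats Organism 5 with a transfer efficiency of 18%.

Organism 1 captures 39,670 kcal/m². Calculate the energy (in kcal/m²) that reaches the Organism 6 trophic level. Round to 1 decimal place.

Organism 2: 39670 × 0.17 = 6743.9 kcal/m²
Organism 3: 6743.9 × 0.19 = 1281.341 kcal/m²
Organism 4: 1281.341 × 0.14 = 179.38774 kcal/m²
Organism 5: 179.38774 × 0.13 = 23.3204062 kcal/m²
Organism 6: 23.3204062 × 0.18 = 4.197673116 kcal/m²

4.2 kcal/m²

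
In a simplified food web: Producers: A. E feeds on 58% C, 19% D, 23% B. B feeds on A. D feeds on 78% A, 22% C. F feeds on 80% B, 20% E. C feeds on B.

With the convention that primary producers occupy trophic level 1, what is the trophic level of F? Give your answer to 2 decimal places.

3.33

B: 1 + 1 = 2
C: 1 + 2 = 3
D: 1 + (0.78×1 + 0.22×3) = 2.44
E: 1 + (0.58×3 + 0.19×2.44 + 0.23×2) = 3.6636
F: 1 + (0.8×2 + 0.2×3.6636) = 3.33272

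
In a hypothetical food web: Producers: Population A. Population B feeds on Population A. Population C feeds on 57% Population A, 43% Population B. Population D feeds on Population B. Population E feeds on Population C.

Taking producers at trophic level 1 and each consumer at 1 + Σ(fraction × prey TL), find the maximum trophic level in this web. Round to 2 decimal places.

3.43

Population B: 1 + 1 = 2
Population C: 1 + (0.57×1 + 0.43×2) = 2.43
Population D: 1 + 2 = 3
Population E: 1 + 2.43 = 3.43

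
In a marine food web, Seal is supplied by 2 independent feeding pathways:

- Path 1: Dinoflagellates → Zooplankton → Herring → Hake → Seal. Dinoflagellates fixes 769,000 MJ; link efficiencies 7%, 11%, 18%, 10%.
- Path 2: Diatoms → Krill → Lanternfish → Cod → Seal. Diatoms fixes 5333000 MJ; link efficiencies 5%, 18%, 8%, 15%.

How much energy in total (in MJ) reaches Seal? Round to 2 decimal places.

Path 1: 769000 × 0.07 × 0.11 × 0.18 × 0.1 = 106.5834 MJ
Path 2: 5333000 × 0.05 × 0.18 × 0.08 × 0.15 = 575.964 MJ
Total at Seal: 106.5834 + 575.964 = 682.5474 MJ

682.55 MJ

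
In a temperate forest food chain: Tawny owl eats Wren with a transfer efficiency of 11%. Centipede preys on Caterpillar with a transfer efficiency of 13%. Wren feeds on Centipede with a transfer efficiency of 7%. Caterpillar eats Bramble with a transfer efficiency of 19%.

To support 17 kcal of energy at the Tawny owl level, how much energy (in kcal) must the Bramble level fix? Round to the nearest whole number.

89384 kcal

Cumulative transfer efficiency: 0.19 × 0.13 × 0.07 × 0.11 = 0.00019019
Bramble energy = 17 / 0.00019019 = 89384 kcal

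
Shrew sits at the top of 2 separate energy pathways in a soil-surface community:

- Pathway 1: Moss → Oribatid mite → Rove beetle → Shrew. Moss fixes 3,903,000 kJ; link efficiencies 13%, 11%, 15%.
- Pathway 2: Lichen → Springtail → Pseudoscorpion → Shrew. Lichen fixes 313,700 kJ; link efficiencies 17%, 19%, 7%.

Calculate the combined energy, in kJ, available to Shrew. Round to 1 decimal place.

Pathway 1: 3903000 × 0.13 × 0.11 × 0.15 = 8371.935 kJ
Pathway 2: 313700 × 0.17 × 0.19 × 0.07 = 709.2757 kJ
Total at Shrew: 8371.935 + 709.2757 = 9081.2107 kJ

9081.2 kJ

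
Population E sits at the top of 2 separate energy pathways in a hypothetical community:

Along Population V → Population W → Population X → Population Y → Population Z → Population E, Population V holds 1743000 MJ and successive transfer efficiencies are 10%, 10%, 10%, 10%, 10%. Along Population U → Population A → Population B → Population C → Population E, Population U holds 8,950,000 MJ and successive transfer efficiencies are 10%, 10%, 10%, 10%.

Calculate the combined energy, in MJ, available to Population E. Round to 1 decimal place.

Via Population V: 1743000 × 0.1 × 0.1 × 0.1 × 0.1 × 0.1 = 17.43 MJ
Via Population U: 8950000 × 0.1 × 0.1 × 0.1 × 0.1 = 895 MJ
Total at Population E: 17.43 + 895 = 912.43 MJ

912.4 MJ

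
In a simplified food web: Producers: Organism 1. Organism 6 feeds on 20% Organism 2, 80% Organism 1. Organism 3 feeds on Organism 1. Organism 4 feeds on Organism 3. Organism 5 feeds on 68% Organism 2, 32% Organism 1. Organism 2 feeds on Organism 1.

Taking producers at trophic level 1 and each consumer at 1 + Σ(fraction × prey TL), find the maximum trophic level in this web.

Organism 2: 1 + 1 = 2
Organism 3: 1 + 1 = 2
Organism 4: 1 + 2 = 3
Organism 5: 1 + (0.68×2 + 0.32×1) = 2.68
Organism 6: 1 + (0.2×2 + 0.8×1) = 2.2

3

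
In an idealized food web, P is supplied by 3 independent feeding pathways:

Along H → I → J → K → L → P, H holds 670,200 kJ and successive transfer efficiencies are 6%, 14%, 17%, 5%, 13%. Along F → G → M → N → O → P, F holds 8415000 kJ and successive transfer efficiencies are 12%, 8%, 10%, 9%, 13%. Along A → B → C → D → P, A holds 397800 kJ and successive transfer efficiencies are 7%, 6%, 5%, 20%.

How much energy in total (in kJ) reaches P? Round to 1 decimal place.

Via H: 670200 × 0.06 × 0.14 × 0.17 × 0.05 × 0.13 = 6.2207964 kJ
Via F: 8415000 × 0.12 × 0.08 × 0.1 × 0.09 × 0.13 = 94.51728 kJ
Via A: 397800 × 0.07 × 0.06 × 0.05 × 0.2 = 16.7076 kJ
Total at P: 6.2207964 + 94.51728 + 16.7076 = 117.4456764 kJ

117.4 kJ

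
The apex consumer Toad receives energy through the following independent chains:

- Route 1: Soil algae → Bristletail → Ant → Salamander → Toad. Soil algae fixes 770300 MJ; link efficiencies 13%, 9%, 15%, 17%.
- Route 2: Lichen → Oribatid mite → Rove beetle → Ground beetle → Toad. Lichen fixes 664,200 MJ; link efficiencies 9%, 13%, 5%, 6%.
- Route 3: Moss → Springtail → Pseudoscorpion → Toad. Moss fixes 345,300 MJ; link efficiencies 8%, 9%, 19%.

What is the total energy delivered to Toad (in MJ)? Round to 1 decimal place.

725.5 MJ

Route 1: 770300 × 0.13 × 0.09 × 0.15 × 0.17 = 229.819005 MJ
Route 2: 664200 × 0.09 × 0.13 × 0.05 × 0.06 = 23.31342 MJ
Route 3: 345300 × 0.08 × 0.09 × 0.19 = 472.3704 MJ
Total at Toad: 229.819005 + 23.31342 + 472.3704 = 725.502825 MJ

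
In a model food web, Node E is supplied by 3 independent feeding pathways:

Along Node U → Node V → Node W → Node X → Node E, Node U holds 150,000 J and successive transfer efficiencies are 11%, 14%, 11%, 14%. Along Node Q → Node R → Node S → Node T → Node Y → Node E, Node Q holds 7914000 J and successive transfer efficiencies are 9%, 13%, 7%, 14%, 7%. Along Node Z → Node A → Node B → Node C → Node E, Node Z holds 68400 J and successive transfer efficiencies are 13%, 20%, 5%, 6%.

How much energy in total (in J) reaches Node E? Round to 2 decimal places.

104.43 J

Via Node U: 150000 × 0.11 × 0.14 × 0.11 × 0.14 = 35.574 J
Via Node Q: 7914000 × 0.09 × 0.13 × 0.07 × 0.14 × 0.07 = 63.5193468 J
Via Node Z: 68400 × 0.13 × 0.2 × 0.05 × 0.06 = 5.3352 J
Total at Node E: 35.574 + 63.5193468 + 5.3352 = 104.4285468 J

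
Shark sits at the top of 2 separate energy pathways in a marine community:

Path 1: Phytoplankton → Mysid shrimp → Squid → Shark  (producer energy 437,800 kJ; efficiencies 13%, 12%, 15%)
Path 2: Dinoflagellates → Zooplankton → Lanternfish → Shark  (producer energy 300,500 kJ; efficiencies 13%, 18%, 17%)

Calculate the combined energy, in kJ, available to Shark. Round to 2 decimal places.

2219.84 kJ

Path 1: 437800 × 0.13 × 0.12 × 0.15 = 1024.452 kJ
Path 2: 300500 × 0.13 × 0.18 × 0.17 = 1195.389 kJ
Total at Shark: 1024.452 + 1195.389 = 2219.841 kJ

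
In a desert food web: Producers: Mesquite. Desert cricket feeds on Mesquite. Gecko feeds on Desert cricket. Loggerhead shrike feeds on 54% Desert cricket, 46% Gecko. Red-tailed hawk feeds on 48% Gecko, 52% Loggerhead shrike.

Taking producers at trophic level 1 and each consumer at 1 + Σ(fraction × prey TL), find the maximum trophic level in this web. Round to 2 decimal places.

Desert cricket: 1 + 1 = 2
Gecko: 1 + 2 = 3
Loggerhead shrike: 1 + (0.54×2 + 0.46×3) = 3.46
Red-tailed hawk: 1 + (0.48×3 + 0.52×3.46) = 4.2392

4.24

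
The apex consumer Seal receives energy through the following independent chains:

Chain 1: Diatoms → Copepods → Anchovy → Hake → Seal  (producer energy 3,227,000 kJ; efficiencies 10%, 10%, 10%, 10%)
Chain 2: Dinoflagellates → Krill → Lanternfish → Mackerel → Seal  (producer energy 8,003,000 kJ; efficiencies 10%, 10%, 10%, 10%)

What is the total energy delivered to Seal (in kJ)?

1123 kJ

Chain 1: 3227000 × 0.1 × 0.1 × 0.1 × 0.1 = 322.7 kJ
Chain 2: 8003000 × 0.1 × 0.1 × 0.1 × 0.1 = 800.3 kJ
Total at Seal: 322.7 + 800.3 = 1123 kJ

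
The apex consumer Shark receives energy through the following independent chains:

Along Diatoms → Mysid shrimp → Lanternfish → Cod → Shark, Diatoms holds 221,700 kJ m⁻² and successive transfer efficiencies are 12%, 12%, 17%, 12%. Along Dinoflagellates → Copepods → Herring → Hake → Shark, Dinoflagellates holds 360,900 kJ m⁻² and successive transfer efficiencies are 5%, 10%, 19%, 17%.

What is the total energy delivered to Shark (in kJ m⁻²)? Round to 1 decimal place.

123.4 kJ m⁻²

Via Diatoms: 221700 × 0.12 × 0.12 × 0.17 × 0.12 = 65.126592 kJ m⁻²
Via Dinoflagellates: 360900 × 0.05 × 0.1 × 0.19 × 0.17 = 58.28535 kJ m⁻²
Total at Shark: 65.126592 + 58.28535 = 123.411942 kJ m⁻²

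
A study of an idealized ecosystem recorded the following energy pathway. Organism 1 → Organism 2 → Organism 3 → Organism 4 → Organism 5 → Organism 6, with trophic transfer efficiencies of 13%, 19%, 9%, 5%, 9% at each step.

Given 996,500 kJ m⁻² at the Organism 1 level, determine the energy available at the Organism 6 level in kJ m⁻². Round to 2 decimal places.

Organism 2: 996500 × 0.13 = 129545 kJ m⁻²
Organism 3: 129545 × 0.19 = 24613.55 kJ m⁻²
Organism 4: 24613.55 × 0.09 = 2215.2195 kJ m⁻²
Organism 5: 2215.2195 × 0.05 = 110.760975 kJ m⁻²
Organism 6: 110.760975 × 0.09 = 9.96848775 kJ m⁻²

9.97 kJ m⁻²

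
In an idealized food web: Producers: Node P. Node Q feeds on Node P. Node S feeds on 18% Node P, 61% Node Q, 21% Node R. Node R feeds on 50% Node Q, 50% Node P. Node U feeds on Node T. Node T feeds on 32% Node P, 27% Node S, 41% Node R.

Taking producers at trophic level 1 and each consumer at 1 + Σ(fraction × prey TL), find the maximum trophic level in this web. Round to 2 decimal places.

4.13

Node Q: 1 + 1 = 2
Node R: 1 + (0.5×2 + 0.5×1) = 2.5
Node S: 1 + (0.18×1 + 0.61×2 + 0.21×2.5) = 2.925
Node T: 1 + (0.32×1 + 0.27×2.925 + 0.41×2.5) = 3.13475
Node U: 1 + 3.13475 = 4.13475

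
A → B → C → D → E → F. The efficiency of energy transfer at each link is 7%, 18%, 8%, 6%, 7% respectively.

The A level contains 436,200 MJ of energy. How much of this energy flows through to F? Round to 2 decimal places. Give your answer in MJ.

1.85 MJ

B: 436200 × 0.07 = 30534 MJ
C: 30534 × 0.18 = 5496.12 MJ
D: 5496.12 × 0.08 = 439.6896 MJ
E: 439.6896 × 0.06 = 26.381376 MJ
F: 26.381376 × 0.07 = 1.84669632 MJ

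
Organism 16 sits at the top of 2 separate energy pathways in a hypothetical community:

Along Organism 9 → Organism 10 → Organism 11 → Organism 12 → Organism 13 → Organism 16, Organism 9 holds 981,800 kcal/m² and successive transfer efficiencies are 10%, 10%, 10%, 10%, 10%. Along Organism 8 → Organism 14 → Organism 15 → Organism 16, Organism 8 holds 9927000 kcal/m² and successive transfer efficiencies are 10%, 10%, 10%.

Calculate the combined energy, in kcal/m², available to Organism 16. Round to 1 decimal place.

Via Organism 9: 981800 × 0.1 × 0.1 × 0.1 × 0.1 × 0.1 = 9.818 kcal/m²
Via Organism 8: 9927000 × 0.1 × 0.1 × 0.1 = 9927 kcal/m²
Total at Organism 16: 9.818 + 9927 = 9936.818 kcal/m²

9936.8 kcal/m²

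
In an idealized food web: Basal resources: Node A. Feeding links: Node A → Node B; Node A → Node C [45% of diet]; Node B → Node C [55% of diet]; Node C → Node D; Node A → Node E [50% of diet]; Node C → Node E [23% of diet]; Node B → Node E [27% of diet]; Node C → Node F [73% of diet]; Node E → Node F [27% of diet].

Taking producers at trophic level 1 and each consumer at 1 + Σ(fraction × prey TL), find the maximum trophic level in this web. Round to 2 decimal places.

3.57

Node B: 1 + 1 = 2
Node C: 1 + (0.45×1 + 0.55×2) = 2.55
Node D: 1 + 2.55 = 3.55
Node E: 1 + (0.5×1 + 0.23×2.55 + 0.27×2) = 2.6265
Node F: 1 + (0.73×2.55 + 0.27×2.6265) = 3.570655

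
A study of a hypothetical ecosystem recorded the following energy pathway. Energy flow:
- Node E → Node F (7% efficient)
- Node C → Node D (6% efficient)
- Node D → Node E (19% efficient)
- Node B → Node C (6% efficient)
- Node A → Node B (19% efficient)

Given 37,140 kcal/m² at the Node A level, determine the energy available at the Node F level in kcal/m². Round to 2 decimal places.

0.34 kcal/m²

Node B: 37140 × 0.19 = 7056.6 kcal/m²
Node C: 7056.6 × 0.06 = 423.396 kcal/m²
Node D: 423.396 × 0.06 = 25.40376 kcal/m²
Node E: 25.40376 × 0.19 = 4.8267144 kcal/m²
Node F: 4.8267144 × 0.07 = 0.337870008 kcal/m²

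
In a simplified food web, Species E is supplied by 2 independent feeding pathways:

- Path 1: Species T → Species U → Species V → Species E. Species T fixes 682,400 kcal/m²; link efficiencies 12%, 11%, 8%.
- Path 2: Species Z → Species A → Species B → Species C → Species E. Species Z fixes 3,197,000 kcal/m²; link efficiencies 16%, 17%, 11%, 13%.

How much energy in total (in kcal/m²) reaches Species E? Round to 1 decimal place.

Path 1: 682400 × 0.12 × 0.11 × 0.08 = 720.6144 kcal/m²
Path 2: 3197000 × 0.16 × 0.17 × 0.11 × 0.13 = 1243.50512 kcal/m²
Total at Species E: 720.6144 + 1243.50512 = 1964.11952 kcal/m²

1964.1 kcal/m²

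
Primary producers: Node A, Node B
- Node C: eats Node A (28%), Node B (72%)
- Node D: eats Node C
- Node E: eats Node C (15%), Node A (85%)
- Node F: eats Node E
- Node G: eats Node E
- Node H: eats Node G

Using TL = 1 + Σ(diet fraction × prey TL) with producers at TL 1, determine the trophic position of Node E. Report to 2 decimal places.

2.15

Node C: 1 + (0.28×1 + 0.72×1) = 2
Node D: 1 + 2 = 3
Node E: 1 + (0.15×2 + 0.85×1) = 2.15
Node F: 1 + 2.15 = 3.15
Node G: 1 + 2.15 = 3.15
Node H: 1 + 3.15 = 4.15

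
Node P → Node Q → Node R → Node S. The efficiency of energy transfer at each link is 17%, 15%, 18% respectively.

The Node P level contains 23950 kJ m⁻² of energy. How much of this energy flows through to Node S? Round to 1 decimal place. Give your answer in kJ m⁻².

109.9 kJ m⁻²

Node Q: 23950 × 0.17 = 4071.5 kJ m⁻²
Node R: 4071.5 × 0.15 = 610.725 kJ m⁻²
Node S: 610.725 × 0.18 = 109.9305 kJ m⁻²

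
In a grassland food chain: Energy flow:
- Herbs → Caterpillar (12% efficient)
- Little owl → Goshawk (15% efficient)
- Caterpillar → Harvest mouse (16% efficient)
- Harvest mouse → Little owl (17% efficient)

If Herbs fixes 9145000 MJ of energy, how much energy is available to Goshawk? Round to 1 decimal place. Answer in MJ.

Caterpillar: 9145000 × 0.12 = 1097400 MJ
Harvest mouse: 1097400 × 0.16 = 175584 MJ
Little owl: 175584 × 0.17 = 29849.28 MJ
Goshawk: 29849.28 × 0.15 = 4477.392 MJ

4477.4 MJ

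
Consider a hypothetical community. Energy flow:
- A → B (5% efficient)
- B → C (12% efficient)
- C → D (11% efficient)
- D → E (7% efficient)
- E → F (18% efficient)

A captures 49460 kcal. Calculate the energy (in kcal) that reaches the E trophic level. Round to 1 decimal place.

B: 49460 × 0.05 = 2473 kcal
C: 2473 × 0.12 = 296.76 kcal
D: 296.76 × 0.11 = 32.6436 kcal
E: 32.6436 × 0.07 = 2.285052 kcal

2.3 kcal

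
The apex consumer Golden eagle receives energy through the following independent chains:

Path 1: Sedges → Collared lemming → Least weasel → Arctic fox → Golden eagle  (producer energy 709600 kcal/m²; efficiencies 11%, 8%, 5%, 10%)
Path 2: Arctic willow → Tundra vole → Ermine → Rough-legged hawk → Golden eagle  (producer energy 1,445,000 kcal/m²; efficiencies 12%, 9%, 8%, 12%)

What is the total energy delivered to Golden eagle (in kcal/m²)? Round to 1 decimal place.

Path 1: 709600 × 0.11 × 0.08 × 0.05 × 0.1 = 31.2224 kcal/m²
Path 2: 1445000 × 0.12 × 0.09 × 0.08 × 0.12 = 149.8176 kcal/m²
Total at Golden eagle: 31.2224 + 149.8176 = 181.04 kcal/m²

181.0 kcal/m²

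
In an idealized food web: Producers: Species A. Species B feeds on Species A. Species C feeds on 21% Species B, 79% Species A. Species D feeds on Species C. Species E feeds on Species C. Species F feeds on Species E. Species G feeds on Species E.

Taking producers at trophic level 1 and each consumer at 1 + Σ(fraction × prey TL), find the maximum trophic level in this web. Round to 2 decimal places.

4.21

Species B: 1 + 1 = 2
Species C: 1 + (0.21×2 + 0.79×1) = 2.21
Species D: 1 + 2.21 = 3.21
Species E: 1 + 2.21 = 3.21
Species F: 1 + 3.21 = 4.21
Species G: 1 + 3.21 = 4.21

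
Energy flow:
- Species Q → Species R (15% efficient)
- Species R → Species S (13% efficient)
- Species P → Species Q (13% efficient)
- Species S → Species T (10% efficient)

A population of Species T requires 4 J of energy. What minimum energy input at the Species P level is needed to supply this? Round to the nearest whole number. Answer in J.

Cumulative transfer efficiency: 0.13 × 0.15 × 0.13 × 0.1 = 0.0002535
Species P energy = 4 / 0.0002535 = 15779 J

15779 J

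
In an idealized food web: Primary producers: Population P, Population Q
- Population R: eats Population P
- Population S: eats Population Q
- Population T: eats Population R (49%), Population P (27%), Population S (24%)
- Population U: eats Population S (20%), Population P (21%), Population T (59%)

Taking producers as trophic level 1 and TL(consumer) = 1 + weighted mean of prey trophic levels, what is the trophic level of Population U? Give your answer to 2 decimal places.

Population R: 1 + 1 = 2
Population S: 1 + 1 = 2
Population T: 1 + (0.49×2 + 0.27×1 + 0.24×2) = 2.73
Population U: 1 + (0.2×2 + 0.21×1 + 0.59×2.73) = 3.2207

3.22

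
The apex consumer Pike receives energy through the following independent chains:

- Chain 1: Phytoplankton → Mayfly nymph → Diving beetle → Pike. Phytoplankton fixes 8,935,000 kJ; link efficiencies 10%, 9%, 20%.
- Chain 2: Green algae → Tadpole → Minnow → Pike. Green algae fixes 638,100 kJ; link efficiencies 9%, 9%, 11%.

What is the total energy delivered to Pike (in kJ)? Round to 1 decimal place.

Chain 1: 8935000 × 0.1 × 0.09 × 0.2 = 16083 kJ
Chain 2: 638100 × 0.09 × 0.09 × 0.11 = 568.5471 kJ
Total at Pike: 16083 + 568.5471 = 16651.5471 kJ

16651.5 kJ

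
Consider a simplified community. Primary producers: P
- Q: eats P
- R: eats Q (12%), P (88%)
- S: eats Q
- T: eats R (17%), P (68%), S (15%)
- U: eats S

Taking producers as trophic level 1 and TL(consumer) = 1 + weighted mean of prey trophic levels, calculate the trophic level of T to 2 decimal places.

2.49

Q: 1 + 1 = 2
R: 1 + (0.12×2 + 0.88×1) = 2.12
S: 1 + 2 = 3
T: 1 + (0.17×2.12 + 0.68×1 + 0.15×3) = 2.4904
U: 1 + 3 = 4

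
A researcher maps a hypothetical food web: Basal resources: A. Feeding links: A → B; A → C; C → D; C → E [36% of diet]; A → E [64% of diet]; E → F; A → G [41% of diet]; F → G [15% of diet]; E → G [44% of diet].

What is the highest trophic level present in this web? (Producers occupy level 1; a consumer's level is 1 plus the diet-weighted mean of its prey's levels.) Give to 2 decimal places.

3.36

B: 1 + 1 = 2
C: 1 + 1 = 2
D: 1 + 2 = 3
E: 1 + (0.36×2 + 0.64×1) = 2.36
F: 1 + 2.36 = 3.36
G: 1 + (0.41×1 + 0.15×3.36 + 0.44×2.36) = 2.9524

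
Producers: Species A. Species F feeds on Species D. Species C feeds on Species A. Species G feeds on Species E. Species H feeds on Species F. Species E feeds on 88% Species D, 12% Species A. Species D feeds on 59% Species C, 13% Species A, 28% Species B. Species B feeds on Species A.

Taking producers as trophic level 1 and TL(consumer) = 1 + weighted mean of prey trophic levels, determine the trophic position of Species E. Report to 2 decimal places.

3.65

Species B: 1 + 1 = 2
Species C: 1 + 1 = 2
Species D: 1 + (0.59×2 + 0.13×1 + 0.28×2) = 2.87
Species E: 1 + (0.88×2.87 + 0.12×1) = 3.6456
Species F: 1 + 2.87 = 3.87
Species G: 1 + 3.6456 = 4.6456
Species H: 1 + 3.87 = 4.87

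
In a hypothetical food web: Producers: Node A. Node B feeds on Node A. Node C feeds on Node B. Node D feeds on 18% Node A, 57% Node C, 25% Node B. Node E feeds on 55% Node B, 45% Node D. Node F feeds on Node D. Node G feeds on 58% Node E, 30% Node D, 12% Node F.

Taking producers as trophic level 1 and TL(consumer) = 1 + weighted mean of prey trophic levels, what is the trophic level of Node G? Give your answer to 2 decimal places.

Node B: 1 + 1 = 2
Node C: 1 + 2 = 3
Node D: 1 + (0.18×1 + 0.57×3 + 0.25×2) = 3.39
Node E: 1 + (0.55×2 + 0.45×3.39) = 3.6255
Node F: 1 + 3.39 = 4.39
Node G: 1 + (0.58×3.6255 + 0.3×3.39 + 0.12×4.39) = 4.64659

4.65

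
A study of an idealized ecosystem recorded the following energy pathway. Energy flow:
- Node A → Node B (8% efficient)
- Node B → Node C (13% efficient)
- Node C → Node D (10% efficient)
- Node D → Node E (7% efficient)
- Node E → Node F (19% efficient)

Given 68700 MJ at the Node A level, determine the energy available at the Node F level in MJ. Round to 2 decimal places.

Node B: 68700 × 0.08 = 5496 MJ
Node C: 5496 × 0.13 = 714.48 MJ
Node D: 714.48 × 0.1 = 71.448 MJ
Node E: 71.448 × 0.07 = 5.00136 MJ
Node F: 5.00136 × 0.19 = 0.9502584 MJ

0.95 MJ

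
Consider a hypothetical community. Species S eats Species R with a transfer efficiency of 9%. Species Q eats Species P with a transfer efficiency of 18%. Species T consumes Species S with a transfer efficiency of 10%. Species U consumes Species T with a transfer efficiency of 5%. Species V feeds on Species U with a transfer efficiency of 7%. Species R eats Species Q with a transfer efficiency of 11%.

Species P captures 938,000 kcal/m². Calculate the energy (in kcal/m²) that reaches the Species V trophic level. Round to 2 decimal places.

Species Q: 938000 × 0.18 = 168840 kcal/m²
Species R: 168840 × 0.11 = 18572.4 kcal/m²
Species S: 18572.4 × 0.09 = 1671.516 kcal/m²
Species T: 1671.516 × 0.1 = 167.1516 kcal/m²
Species U: 167.1516 × 0.05 = 8.35758 kcal/m²
Species V: 8.35758 × 0.07 = 0.5850306 kcal/m²

0.59 kcal/m²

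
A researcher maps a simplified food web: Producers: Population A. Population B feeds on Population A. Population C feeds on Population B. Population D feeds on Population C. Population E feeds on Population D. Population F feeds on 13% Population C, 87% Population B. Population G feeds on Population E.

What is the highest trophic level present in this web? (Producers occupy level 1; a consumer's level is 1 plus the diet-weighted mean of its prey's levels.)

6

Population B: 1 + 1 = 2
Population C: 1 + 2 = 3
Population D: 1 + 3 = 4
Population E: 1 + 4 = 5
Population F: 1 + (0.13×3 + 0.87×2) = 3.13
Population G: 1 + 5 = 6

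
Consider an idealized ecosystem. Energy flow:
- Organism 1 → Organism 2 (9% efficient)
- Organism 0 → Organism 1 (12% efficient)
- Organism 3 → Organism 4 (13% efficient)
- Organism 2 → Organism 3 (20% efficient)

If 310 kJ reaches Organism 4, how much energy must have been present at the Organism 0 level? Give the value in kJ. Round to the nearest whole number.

Cumulative transfer efficiency: 0.12 × 0.09 × 0.2 × 0.13 = 0.0002808
Organism 0 energy = 310 / 0.0002808 = 1103989 kJ

1103989 kJ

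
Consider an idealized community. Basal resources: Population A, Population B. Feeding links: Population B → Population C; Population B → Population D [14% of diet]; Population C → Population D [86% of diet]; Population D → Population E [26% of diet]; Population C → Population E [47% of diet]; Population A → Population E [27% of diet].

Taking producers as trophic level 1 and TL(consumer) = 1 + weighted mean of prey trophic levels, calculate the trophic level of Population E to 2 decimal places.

Population C: 1 + 1 = 2
Population D: 1 + (0.14×1 + 0.86×2) = 2.86
Population E: 1 + (0.26×2.86 + 0.47×2 + 0.27×1) = 2.9536

2.95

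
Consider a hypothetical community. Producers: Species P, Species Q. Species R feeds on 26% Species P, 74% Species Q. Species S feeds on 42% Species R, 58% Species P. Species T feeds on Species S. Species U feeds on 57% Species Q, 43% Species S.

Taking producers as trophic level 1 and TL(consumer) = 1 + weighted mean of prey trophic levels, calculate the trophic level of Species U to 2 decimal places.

Species R: 1 + (0.26×1 + 0.74×1) = 2
Species S: 1 + (0.42×2 + 0.58×1) = 2.42
Species T: 1 + 2.42 = 3.42
Species U: 1 + (0.57×1 + 0.43×2.42) = 2.6106

2.61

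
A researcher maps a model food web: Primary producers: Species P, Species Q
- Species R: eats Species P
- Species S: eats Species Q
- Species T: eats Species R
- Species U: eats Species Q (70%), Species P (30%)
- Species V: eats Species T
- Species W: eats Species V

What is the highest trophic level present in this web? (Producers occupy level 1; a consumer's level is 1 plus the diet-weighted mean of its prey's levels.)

Species R: 1 + 1 = 2
Species S: 1 + 1 = 2
Species T: 1 + 2 = 3
Species U: 1 + (0.7×1 + 0.3×1) = 2
Species V: 1 + 3 = 4
Species W: 1 + 4 = 5

5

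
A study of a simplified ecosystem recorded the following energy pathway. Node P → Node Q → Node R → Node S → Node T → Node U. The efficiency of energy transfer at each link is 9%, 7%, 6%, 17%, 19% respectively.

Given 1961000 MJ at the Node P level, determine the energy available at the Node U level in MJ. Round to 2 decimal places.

23.94 MJ

Node Q: 1961000 × 0.09 = 176490 MJ
Node R: 176490 × 0.07 = 12354.3 MJ
Node S: 12354.3 × 0.06 = 741.258 MJ
Node T: 741.258 × 0.17 = 126.01386 MJ
Node U: 126.01386 × 0.19 = 23.9426334 MJ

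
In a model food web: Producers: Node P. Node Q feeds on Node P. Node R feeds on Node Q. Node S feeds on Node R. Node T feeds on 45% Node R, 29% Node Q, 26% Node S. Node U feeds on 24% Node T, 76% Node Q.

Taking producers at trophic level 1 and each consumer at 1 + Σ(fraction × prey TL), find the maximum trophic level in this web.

4

Node Q: 1 + 1 = 2
Node R: 1 + 2 = 3
Node S: 1 + 3 = 4
Node T: 1 + (0.45×3 + 0.29×2 + 0.26×4) = 3.97
Node U: 1 + (0.24×3.97 + 0.76×2) = 3.4728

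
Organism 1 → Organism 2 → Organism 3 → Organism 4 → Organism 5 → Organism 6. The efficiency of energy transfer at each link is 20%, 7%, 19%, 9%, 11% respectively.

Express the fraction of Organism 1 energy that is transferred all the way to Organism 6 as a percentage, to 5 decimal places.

Product of link efficiencies: 0.2 × 0.07 × 0.19 × 0.09 × 0.11 = 0.000026334
As a percentage: 0.000026334 × 100 = 0.00263%

0.00263%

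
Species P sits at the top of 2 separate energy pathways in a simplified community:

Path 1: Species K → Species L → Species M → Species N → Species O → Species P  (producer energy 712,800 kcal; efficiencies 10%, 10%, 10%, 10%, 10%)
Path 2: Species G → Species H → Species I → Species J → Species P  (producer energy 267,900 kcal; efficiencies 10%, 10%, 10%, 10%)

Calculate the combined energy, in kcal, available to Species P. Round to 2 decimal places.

33.92 kcal

Path 1: 712800 × 0.1 × 0.1 × 0.1 × 0.1 × 0.1 = 7.128 kcal
Path 2: 267900 × 0.1 × 0.1 × 0.1 × 0.1 = 26.79 kcal
Total at Species P: 7.128 + 26.79 = 33.918 kcal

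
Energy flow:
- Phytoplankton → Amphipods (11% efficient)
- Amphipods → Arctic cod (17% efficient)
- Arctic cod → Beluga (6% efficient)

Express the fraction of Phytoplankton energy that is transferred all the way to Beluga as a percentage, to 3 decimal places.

Product of link efficiencies: 0.11 × 0.17 × 0.06 = 0.001122
As a percentage: 0.001122 × 100 = 0.112%

0.112%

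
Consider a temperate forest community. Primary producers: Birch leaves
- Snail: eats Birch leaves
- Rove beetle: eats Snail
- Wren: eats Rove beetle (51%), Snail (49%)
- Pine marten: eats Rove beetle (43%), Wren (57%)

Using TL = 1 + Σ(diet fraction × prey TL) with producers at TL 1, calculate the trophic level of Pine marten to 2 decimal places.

Snail: 1 + 1 = 2
Rove beetle: 1 + 2 = 3
Wren: 1 + (0.51×3 + 0.49×2) = 3.51
Pine marten: 1 + (0.43×3 + 0.57×3.51) = 4.2907

4.29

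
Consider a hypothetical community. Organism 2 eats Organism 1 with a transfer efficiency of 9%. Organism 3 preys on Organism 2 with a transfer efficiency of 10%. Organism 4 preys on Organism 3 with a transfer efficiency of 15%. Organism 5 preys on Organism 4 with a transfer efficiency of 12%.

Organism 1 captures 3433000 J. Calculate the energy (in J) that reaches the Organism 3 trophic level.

30897 J

Organism 2: 3433000 × 0.09 = 308970 J
Organism 3: 308970 × 0.1 = 30897 J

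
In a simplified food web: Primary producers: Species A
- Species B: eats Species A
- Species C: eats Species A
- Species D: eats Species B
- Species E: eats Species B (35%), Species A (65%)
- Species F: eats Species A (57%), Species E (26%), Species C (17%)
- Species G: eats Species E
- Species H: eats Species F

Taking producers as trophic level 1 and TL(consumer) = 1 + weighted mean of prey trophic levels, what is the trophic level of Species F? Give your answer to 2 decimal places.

2.52

Species B: 1 + 1 = 2
Species C: 1 + 1 = 2
Species D: 1 + 2 = 3
Species E: 1 + (0.35×2 + 0.65×1) = 2.35
Species F: 1 + (0.57×1 + 0.26×2.35 + 0.17×2) = 2.521
Species G: 1 + 2.35 = 3.35
Species H: 1 + 2.521 = 3.521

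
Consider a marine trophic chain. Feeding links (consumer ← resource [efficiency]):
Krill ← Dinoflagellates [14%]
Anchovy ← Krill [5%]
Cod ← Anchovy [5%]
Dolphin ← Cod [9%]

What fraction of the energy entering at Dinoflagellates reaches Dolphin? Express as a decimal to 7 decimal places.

0.0000315

Product of link efficiencies: 0.14 × 0.05 × 0.05 × 0.09 = 0.0000315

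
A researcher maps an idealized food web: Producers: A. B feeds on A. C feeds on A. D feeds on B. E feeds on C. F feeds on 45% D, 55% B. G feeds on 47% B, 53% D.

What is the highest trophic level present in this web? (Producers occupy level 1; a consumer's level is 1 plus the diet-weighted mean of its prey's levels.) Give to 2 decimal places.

B: 1 + 1 = 2
C: 1 + 1 = 2
D: 1 + 2 = 3
E: 1 + 2 = 3
F: 1 + (0.45×3 + 0.55×2) = 3.45
G: 1 + (0.47×2 + 0.53×3) = 3.53

3.53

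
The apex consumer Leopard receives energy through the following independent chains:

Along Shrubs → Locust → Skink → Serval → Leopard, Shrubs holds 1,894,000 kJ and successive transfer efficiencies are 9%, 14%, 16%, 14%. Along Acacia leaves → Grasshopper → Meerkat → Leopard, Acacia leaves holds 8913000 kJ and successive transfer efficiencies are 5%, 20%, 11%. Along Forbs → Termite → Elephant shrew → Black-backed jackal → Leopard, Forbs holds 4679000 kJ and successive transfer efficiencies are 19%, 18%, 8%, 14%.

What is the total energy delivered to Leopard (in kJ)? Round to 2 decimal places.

12131.11 kJ

Via Shrubs: 1894000 × 0.09 × 0.14 × 0.16 × 0.14 = 534.56256 kJ
Via Acacia leaves: 8913000 × 0.05 × 0.2 × 0.11 = 9804.3 kJ
Via Forbs: 4679000 × 0.19 × 0.18 × 0.08 × 0.14 = 1792.24416 kJ
Total at Leopard: 534.56256 + 9804.3 + 1792.24416 = 12131.10672 kJ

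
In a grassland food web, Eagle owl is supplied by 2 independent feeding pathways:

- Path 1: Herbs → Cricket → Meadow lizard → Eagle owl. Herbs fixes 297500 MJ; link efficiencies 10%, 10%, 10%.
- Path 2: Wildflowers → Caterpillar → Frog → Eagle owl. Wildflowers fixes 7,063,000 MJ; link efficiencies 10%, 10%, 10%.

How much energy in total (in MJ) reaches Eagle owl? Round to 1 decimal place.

7360.5 MJ

Path 1: 297500 × 0.1 × 0.1 × 0.1 = 297.5 MJ
Path 2: 7063000 × 0.1 × 0.1 × 0.1 = 7063 MJ
Total at Eagle owl: 297.5 + 7063 = 7360.5 MJ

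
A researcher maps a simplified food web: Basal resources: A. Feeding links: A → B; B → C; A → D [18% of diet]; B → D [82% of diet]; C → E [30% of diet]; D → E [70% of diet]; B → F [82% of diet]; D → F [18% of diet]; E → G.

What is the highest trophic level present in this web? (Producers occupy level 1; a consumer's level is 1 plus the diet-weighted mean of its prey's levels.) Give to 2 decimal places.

4.87

B: 1 + 1 = 2
C: 1 + 2 = 3
D: 1 + (0.18×1 + 0.82×2) = 2.82
E: 1 + (0.3×3 + 0.7×2.82) = 3.874
F: 1 + (0.82×2 + 0.18×2.82) = 3.1476
G: 1 + 3.874 = 4.874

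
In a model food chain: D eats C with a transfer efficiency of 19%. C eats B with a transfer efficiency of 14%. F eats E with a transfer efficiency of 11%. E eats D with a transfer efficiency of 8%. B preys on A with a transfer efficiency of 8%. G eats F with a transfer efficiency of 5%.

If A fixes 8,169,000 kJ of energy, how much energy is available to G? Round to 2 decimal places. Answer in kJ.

B: 8169000 × 0.08 = 653520 kJ
C: 653520 × 0.14 = 91492.8 kJ
D: 91492.8 × 0.19 = 17383.632 kJ
E: 17383.632 × 0.08 = 1390.69056 kJ
F: 1390.69056 × 0.11 = 152.9759616 kJ
G: 152.9759616 × 0.05 = 7.64879808 kJ

7.65 kJ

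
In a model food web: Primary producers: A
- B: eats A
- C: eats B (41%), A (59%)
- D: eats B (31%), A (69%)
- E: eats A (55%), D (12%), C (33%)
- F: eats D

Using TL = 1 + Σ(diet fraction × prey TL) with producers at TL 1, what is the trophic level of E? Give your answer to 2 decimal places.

B: 1 + 1 = 2
C: 1 + (0.41×2 + 0.59×1) = 2.41
D: 1 + (0.31×2 + 0.69×1) = 2.31
E: 1 + (0.55×1 + 0.12×2.31 + 0.33×2.41) = 2.6225
F: 1 + 2.31 = 3.31

2.62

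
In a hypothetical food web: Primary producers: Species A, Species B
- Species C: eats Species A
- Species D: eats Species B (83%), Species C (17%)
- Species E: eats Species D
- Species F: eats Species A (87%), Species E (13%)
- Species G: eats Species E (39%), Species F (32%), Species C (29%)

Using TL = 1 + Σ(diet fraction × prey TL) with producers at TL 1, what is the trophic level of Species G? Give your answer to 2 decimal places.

3.55

Species C: 1 + 1 = 2
Species D: 1 + (0.83×1 + 0.17×2) = 2.17
Species E: 1 + 2.17 = 3.17
Species F: 1 + (0.87×1 + 0.13×3.17) = 2.2821
Species G: 1 + (0.39×3.17 + 0.32×2.2821 + 0.29×2) = 3.546572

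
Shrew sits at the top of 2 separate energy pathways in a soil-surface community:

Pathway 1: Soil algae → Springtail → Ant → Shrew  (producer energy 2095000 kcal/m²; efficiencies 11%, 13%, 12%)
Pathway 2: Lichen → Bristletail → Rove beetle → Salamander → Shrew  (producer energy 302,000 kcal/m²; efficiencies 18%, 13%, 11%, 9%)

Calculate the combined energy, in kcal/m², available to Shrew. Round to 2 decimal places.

Pathway 1: 2095000 × 0.11 × 0.13 × 0.12 = 3595.02 kcal/m²
Pathway 2: 302000 × 0.18 × 0.13 × 0.11 × 0.09 = 69.96132 kcal/m²
Total at Shrew: 3595.02 + 69.96132 = 3664.98132 kcal/m²

3664.98 kcal/m²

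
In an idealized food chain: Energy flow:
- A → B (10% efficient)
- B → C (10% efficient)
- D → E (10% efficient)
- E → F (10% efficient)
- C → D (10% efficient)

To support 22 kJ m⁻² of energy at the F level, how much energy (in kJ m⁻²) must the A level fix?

Cumulative transfer efficiency: 0.1 × 0.1 × 0.1 × 0.1 × 0.1 = 0.00001
A energy = 22 / 0.00001 = 2200000 kJ m⁻²

2200000 kJ m⁻²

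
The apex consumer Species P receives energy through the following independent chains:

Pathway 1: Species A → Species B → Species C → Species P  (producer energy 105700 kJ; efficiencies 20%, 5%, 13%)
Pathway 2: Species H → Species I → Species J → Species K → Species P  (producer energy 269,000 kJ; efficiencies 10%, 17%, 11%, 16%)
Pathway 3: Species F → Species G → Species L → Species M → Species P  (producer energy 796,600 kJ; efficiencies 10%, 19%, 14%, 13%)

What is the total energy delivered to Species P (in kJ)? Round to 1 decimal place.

Pathway 1: 105700 × 0.2 × 0.05 × 0.13 = 137.41 kJ
Pathway 2: 269000 × 0.1 × 0.17 × 0.11 × 0.16 = 80.4848 kJ
Pathway 3: 796600 × 0.1 × 0.19 × 0.14 × 0.13 = 275.46428 kJ
Total at Species P: 137.41 + 80.4848 + 275.46428 = 493.35908 kJ

493.4 kJ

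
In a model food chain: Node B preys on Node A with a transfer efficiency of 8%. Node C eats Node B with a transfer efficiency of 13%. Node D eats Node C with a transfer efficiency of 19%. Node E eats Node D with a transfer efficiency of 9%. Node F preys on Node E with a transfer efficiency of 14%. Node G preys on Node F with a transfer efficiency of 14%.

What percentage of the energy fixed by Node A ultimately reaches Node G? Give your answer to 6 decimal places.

Product of link efficiencies: 0.08 × 0.13 × 0.19 × 0.09 × 0.14 × 0.14 = 0.000003485664
As a percentage: 0.000003485664 × 100 = 0.000349%

0.000349%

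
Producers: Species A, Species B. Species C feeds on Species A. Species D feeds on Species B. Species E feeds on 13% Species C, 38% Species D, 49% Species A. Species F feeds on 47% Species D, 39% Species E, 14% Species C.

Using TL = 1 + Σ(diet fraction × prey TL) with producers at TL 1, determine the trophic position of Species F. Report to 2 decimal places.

Species C: 1 + 1 = 2
Species D: 1 + 1 = 2
Species E: 1 + (0.13×2 + 0.38×2 + 0.49×1) = 2.51
Species F: 1 + (0.47×2 + 0.39×2.51 + 0.14×2) = 3.1989

3.20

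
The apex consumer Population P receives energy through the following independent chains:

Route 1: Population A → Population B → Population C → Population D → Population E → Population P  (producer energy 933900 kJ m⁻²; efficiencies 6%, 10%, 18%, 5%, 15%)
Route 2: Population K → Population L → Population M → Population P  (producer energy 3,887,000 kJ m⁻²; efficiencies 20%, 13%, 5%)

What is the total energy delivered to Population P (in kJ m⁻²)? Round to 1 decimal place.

5060.7 kJ m⁻²

Route 1: 933900 × 0.06 × 0.1 × 0.18 × 0.05 × 0.15 = 7.56459 kJ m⁻²
Route 2: 3887000 × 0.2 × 0.13 × 0.05 = 5053.1 kJ m⁻²
Total at Population P: 7.56459 + 5053.1 = 5060.66459 kJ m⁻²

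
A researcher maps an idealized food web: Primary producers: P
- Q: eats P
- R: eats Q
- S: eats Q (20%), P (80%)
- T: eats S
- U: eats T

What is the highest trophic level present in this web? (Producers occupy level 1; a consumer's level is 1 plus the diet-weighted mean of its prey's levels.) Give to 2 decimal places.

Q: 1 + 1 = 2
R: 1 + 2 = 3
S: 1 + (0.2×2 + 0.8×1) = 2.2
T: 1 + 2.2 = 3.2
U: 1 + 3.2 = 4.2

4.20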